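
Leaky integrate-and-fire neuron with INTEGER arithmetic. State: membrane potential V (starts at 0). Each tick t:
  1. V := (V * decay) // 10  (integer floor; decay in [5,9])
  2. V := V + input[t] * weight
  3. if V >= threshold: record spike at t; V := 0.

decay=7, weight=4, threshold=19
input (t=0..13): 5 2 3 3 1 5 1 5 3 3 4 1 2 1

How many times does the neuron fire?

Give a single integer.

Answer: 5

Derivation:
t=0: input=5 -> V=0 FIRE
t=1: input=2 -> V=8
t=2: input=3 -> V=17
t=3: input=3 -> V=0 FIRE
t=4: input=1 -> V=4
t=5: input=5 -> V=0 FIRE
t=6: input=1 -> V=4
t=7: input=5 -> V=0 FIRE
t=8: input=3 -> V=12
t=9: input=3 -> V=0 FIRE
t=10: input=4 -> V=16
t=11: input=1 -> V=15
t=12: input=2 -> V=18
t=13: input=1 -> V=16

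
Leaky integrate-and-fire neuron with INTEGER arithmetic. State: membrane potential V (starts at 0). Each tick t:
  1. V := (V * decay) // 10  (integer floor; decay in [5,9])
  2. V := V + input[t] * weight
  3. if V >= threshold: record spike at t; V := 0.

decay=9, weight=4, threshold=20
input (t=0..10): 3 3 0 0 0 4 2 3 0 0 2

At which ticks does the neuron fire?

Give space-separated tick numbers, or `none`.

Answer: 1 6

Derivation:
t=0: input=3 -> V=12
t=1: input=3 -> V=0 FIRE
t=2: input=0 -> V=0
t=3: input=0 -> V=0
t=4: input=0 -> V=0
t=5: input=4 -> V=16
t=6: input=2 -> V=0 FIRE
t=7: input=3 -> V=12
t=8: input=0 -> V=10
t=9: input=0 -> V=9
t=10: input=2 -> V=16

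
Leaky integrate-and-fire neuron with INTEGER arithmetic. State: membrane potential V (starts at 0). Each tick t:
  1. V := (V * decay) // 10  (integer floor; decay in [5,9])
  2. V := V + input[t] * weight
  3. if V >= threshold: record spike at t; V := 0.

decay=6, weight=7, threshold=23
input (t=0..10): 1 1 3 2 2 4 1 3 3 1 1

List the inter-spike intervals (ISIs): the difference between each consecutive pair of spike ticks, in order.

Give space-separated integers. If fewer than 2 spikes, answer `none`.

t=0: input=1 -> V=7
t=1: input=1 -> V=11
t=2: input=3 -> V=0 FIRE
t=3: input=2 -> V=14
t=4: input=2 -> V=22
t=5: input=4 -> V=0 FIRE
t=6: input=1 -> V=7
t=7: input=3 -> V=0 FIRE
t=8: input=3 -> V=21
t=9: input=1 -> V=19
t=10: input=1 -> V=18

Answer: 3 2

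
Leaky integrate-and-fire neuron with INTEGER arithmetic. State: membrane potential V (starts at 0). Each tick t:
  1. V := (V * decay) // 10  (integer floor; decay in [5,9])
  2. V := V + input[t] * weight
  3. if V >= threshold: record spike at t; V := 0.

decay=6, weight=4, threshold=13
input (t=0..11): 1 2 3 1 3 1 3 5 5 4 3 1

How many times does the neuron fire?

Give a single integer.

t=0: input=1 -> V=4
t=1: input=2 -> V=10
t=2: input=3 -> V=0 FIRE
t=3: input=1 -> V=4
t=4: input=3 -> V=0 FIRE
t=5: input=1 -> V=4
t=6: input=3 -> V=0 FIRE
t=7: input=5 -> V=0 FIRE
t=8: input=5 -> V=0 FIRE
t=9: input=4 -> V=0 FIRE
t=10: input=3 -> V=12
t=11: input=1 -> V=11

Answer: 6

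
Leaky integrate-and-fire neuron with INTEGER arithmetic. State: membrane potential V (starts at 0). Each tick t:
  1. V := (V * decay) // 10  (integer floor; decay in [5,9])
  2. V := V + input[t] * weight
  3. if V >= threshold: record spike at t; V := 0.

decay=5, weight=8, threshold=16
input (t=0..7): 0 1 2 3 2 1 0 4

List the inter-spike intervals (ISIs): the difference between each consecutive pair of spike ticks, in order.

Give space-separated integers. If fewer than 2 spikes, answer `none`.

t=0: input=0 -> V=0
t=1: input=1 -> V=8
t=2: input=2 -> V=0 FIRE
t=3: input=3 -> V=0 FIRE
t=4: input=2 -> V=0 FIRE
t=5: input=1 -> V=8
t=6: input=0 -> V=4
t=7: input=4 -> V=0 FIRE

Answer: 1 1 3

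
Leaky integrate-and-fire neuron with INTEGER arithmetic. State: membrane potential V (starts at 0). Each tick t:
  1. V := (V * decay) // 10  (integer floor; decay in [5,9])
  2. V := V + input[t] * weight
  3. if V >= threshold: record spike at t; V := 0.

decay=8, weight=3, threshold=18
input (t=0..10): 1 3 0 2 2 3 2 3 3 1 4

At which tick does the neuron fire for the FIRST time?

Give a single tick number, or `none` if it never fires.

t=0: input=1 -> V=3
t=1: input=3 -> V=11
t=2: input=0 -> V=8
t=3: input=2 -> V=12
t=4: input=2 -> V=15
t=5: input=3 -> V=0 FIRE
t=6: input=2 -> V=6
t=7: input=3 -> V=13
t=8: input=3 -> V=0 FIRE
t=9: input=1 -> V=3
t=10: input=4 -> V=14

Answer: 5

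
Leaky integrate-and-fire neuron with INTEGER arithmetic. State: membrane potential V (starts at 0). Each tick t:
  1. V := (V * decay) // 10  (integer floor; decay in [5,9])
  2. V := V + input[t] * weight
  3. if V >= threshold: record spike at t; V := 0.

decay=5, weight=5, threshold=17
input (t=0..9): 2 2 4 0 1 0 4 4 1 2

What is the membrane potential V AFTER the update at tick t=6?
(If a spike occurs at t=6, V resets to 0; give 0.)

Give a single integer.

Answer: 0

Derivation:
t=0: input=2 -> V=10
t=1: input=2 -> V=15
t=2: input=4 -> V=0 FIRE
t=3: input=0 -> V=0
t=4: input=1 -> V=5
t=5: input=0 -> V=2
t=6: input=4 -> V=0 FIRE
t=7: input=4 -> V=0 FIRE
t=8: input=1 -> V=5
t=9: input=2 -> V=12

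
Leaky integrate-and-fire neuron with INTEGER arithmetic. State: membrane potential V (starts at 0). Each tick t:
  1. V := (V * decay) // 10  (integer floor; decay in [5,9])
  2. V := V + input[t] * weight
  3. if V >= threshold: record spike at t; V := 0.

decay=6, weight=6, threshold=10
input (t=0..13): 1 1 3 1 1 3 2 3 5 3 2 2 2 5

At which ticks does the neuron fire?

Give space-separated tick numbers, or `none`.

Answer: 2 5 6 7 8 9 10 11 12 13

Derivation:
t=0: input=1 -> V=6
t=1: input=1 -> V=9
t=2: input=3 -> V=0 FIRE
t=3: input=1 -> V=6
t=4: input=1 -> V=9
t=5: input=3 -> V=0 FIRE
t=6: input=2 -> V=0 FIRE
t=7: input=3 -> V=0 FIRE
t=8: input=5 -> V=0 FIRE
t=9: input=3 -> V=0 FIRE
t=10: input=2 -> V=0 FIRE
t=11: input=2 -> V=0 FIRE
t=12: input=2 -> V=0 FIRE
t=13: input=5 -> V=0 FIRE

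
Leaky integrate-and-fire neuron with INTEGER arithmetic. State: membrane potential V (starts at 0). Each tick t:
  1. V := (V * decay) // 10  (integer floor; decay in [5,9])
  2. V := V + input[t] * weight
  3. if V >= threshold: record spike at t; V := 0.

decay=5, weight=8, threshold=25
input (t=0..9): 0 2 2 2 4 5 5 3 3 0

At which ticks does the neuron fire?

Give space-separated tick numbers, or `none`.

t=0: input=0 -> V=0
t=1: input=2 -> V=16
t=2: input=2 -> V=24
t=3: input=2 -> V=0 FIRE
t=4: input=4 -> V=0 FIRE
t=5: input=5 -> V=0 FIRE
t=6: input=5 -> V=0 FIRE
t=7: input=3 -> V=24
t=8: input=3 -> V=0 FIRE
t=9: input=0 -> V=0

Answer: 3 4 5 6 8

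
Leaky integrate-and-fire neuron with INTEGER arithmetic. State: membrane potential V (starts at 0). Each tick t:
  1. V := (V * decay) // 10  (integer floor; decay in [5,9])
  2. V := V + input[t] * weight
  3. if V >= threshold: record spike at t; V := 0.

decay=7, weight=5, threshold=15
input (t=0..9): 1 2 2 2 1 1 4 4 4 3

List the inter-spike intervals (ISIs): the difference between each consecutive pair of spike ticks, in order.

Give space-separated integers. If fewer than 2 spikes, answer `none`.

t=0: input=1 -> V=5
t=1: input=2 -> V=13
t=2: input=2 -> V=0 FIRE
t=3: input=2 -> V=10
t=4: input=1 -> V=12
t=5: input=1 -> V=13
t=6: input=4 -> V=0 FIRE
t=7: input=4 -> V=0 FIRE
t=8: input=4 -> V=0 FIRE
t=9: input=3 -> V=0 FIRE

Answer: 4 1 1 1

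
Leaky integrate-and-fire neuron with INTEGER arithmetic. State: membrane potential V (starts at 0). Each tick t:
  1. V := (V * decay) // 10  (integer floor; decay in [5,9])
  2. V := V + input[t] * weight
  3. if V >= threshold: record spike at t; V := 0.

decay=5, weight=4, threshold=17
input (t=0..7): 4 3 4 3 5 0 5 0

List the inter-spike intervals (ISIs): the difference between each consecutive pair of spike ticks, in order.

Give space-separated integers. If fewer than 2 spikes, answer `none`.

t=0: input=4 -> V=16
t=1: input=3 -> V=0 FIRE
t=2: input=4 -> V=16
t=3: input=3 -> V=0 FIRE
t=4: input=5 -> V=0 FIRE
t=5: input=0 -> V=0
t=6: input=5 -> V=0 FIRE
t=7: input=0 -> V=0

Answer: 2 1 2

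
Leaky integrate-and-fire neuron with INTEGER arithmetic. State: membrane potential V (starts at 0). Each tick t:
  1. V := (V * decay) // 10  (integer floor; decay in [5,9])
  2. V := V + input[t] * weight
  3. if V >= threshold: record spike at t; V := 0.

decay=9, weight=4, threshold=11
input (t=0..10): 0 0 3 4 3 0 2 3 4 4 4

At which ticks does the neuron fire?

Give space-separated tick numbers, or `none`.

t=0: input=0 -> V=0
t=1: input=0 -> V=0
t=2: input=3 -> V=0 FIRE
t=3: input=4 -> V=0 FIRE
t=4: input=3 -> V=0 FIRE
t=5: input=0 -> V=0
t=6: input=2 -> V=8
t=7: input=3 -> V=0 FIRE
t=8: input=4 -> V=0 FIRE
t=9: input=4 -> V=0 FIRE
t=10: input=4 -> V=0 FIRE

Answer: 2 3 4 7 8 9 10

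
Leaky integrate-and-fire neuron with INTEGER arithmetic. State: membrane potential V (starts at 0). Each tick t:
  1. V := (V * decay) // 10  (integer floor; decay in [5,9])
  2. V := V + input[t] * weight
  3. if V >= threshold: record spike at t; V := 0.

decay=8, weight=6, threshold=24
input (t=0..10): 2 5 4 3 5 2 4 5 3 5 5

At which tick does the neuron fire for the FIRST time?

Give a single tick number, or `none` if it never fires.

Answer: 1

Derivation:
t=0: input=2 -> V=12
t=1: input=5 -> V=0 FIRE
t=2: input=4 -> V=0 FIRE
t=3: input=3 -> V=18
t=4: input=5 -> V=0 FIRE
t=5: input=2 -> V=12
t=6: input=4 -> V=0 FIRE
t=7: input=5 -> V=0 FIRE
t=8: input=3 -> V=18
t=9: input=5 -> V=0 FIRE
t=10: input=5 -> V=0 FIRE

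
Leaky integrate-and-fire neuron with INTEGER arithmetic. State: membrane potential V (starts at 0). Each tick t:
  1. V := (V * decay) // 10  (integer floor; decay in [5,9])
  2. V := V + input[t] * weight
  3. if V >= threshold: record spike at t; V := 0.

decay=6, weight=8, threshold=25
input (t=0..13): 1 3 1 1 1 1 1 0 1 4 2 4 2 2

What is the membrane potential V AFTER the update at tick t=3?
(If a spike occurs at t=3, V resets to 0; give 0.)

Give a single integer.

t=0: input=1 -> V=8
t=1: input=3 -> V=0 FIRE
t=2: input=1 -> V=8
t=3: input=1 -> V=12
t=4: input=1 -> V=15
t=5: input=1 -> V=17
t=6: input=1 -> V=18
t=7: input=0 -> V=10
t=8: input=1 -> V=14
t=9: input=4 -> V=0 FIRE
t=10: input=2 -> V=16
t=11: input=4 -> V=0 FIRE
t=12: input=2 -> V=16
t=13: input=2 -> V=0 FIRE

Answer: 12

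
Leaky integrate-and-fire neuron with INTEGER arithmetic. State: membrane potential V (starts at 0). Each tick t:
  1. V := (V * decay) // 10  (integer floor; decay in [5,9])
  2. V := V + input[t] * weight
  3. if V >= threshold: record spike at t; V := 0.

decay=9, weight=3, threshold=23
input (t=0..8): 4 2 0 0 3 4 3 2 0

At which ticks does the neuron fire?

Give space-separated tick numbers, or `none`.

Answer: 5

Derivation:
t=0: input=4 -> V=12
t=1: input=2 -> V=16
t=2: input=0 -> V=14
t=3: input=0 -> V=12
t=4: input=3 -> V=19
t=5: input=4 -> V=0 FIRE
t=6: input=3 -> V=9
t=7: input=2 -> V=14
t=8: input=0 -> V=12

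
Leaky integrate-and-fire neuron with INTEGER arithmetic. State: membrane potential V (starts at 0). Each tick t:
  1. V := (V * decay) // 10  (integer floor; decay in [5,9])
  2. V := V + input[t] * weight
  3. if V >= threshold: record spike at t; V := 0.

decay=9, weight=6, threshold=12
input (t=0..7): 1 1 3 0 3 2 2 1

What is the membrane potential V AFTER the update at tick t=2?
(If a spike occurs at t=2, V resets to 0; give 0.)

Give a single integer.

Answer: 0

Derivation:
t=0: input=1 -> V=6
t=1: input=1 -> V=11
t=2: input=3 -> V=0 FIRE
t=3: input=0 -> V=0
t=4: input=3 -> V=0 FIRE
t=5: input=2 -> V=0 FIRE
t=6: input=2 -> V=0 FIRE
t=7: input=1 -> V=6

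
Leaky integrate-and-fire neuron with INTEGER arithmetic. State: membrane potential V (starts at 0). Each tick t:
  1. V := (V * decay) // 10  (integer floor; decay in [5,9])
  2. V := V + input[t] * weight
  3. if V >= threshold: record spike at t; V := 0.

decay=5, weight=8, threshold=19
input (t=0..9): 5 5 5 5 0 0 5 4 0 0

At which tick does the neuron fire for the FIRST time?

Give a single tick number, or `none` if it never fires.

Answer: 0

Derivation:
t=0: input=5 -> V=0 FIRE
t=1: input=5 -> V=0 FIRE
t=2: input=5 -> V=0 FIRE
t=3: input=5 -> V=0 FIRE
t=4: input=0 -> V=0
t=5: input=0 -> V=0
t=6: input=5 -> V=0 FIRE
t=7: input=4 -> V=0 FIRE
t=8: input=0 -> V=0
t=9: input=0 -> V=0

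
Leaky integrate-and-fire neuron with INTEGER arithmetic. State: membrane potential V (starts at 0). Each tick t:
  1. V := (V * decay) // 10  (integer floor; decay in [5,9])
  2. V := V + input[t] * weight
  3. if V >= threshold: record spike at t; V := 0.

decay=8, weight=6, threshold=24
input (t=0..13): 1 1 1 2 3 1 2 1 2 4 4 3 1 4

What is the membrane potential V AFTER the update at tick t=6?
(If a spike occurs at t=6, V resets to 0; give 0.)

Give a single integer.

t=0: input=1 -> V=6
t=1: input=1 -> V=10
t=2: input=1 -> V=14
t=3: input=2 -> V=23
t=4: input=3 -> V=0 FIRE
t=5: input=1 -> V=6
t=6: input=2 -> V=16
t=7: input=1 -> V=18
t=8: input=2 -> V=0 FIRE
t=9: input=4 -> V=0 FIRE
t=10: input=4 -> V=0 FIRE
t=11: input=3 -> V=18
t=12: input=1 -> V=20
t=13: input=4 -> V=0 FIRE

Answer: 16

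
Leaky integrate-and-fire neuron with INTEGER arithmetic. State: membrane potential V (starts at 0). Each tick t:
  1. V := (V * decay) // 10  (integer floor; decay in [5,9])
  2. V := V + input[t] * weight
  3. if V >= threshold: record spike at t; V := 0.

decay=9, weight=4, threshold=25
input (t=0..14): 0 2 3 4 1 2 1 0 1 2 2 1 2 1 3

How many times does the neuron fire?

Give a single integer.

Answer: 2

Derivation:
t=0: input=0 -> V=0
t=1: input=2 -> V=8
t=2: input=3 -> V=19
t=3: input=4 -> V=0 FIRE
t=4: input=1 -> V=4
t=5: input=2 -> V=11
t=6: input=1 -> V=13
t=7: input=0 -> V=11
t=8: input=1 -> V=13
t=9: input=2 -> V=19
t=10: input=2 -> V=0 FIRE
t=11: input=1 -> V=4
t=12: input=2 -> V=11
t=13: input=1 -> V=13
t=14: input=3 -> V=23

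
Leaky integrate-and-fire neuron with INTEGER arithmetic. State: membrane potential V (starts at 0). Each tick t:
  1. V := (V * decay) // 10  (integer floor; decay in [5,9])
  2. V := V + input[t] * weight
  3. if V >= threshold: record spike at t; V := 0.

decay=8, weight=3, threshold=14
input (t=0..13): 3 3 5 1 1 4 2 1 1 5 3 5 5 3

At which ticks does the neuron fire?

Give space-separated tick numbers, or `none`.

t=0: input=3 -> V=9
t=1: input=3 -> V=0 FIRE
t=2: input=5 -> V=0 FIRE
t=3: input=1 -> V=3
t=4: input=1 -> V=5
t=5: input=4 -> V=0 FIRE
t=6: input=2 -> V=6
t=7: input=1 -> V=7
t=8: input=1 -> V=8
t=9: input=5 -> V=0 FIRE
t=10: input=3 -> V=9
t=11: input=5 -> V=0 FIRE
t=12: input=5 -> V=0 FIRE
t=13: input=3 -> V=9

Answer: 1 2 5 9 11 12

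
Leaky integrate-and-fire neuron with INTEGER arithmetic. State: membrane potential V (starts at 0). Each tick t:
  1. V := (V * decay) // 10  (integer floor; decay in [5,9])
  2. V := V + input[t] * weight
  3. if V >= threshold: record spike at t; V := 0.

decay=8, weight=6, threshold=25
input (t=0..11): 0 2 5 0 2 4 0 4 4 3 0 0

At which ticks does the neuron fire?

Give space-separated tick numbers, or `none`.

t=0: input=0 -> V=0
t=1: input=2 -> V=12
t=2: input=5 -> V=0 FIRE
t=3: input=0 -> V=0
t=4: input=2 -> V=12
t=5: input=4 -> V=0 FIRE
t=6: input=0 -> V=0
t=7: input=4 -> V=24
t=8: input=4 -> V=0 FIRE
t=9: input=3 -> V=18
t=10: input=0 -> V=14
t=11: input=0 -> V=11

Answer: 2 5 8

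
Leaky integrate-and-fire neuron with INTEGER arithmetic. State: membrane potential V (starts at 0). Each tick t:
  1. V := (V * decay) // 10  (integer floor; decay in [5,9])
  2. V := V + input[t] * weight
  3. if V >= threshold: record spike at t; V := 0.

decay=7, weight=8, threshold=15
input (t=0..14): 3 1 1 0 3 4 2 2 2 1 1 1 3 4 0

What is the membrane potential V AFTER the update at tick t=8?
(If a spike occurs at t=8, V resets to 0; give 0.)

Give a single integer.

Answer: 0

Derivation:
t=0: input=3 -> V=0 FIRE
t=1: input=1 -> V=8
t=2: input=1 -> V=13
t=3: input=0 -> V=9
t=4: input=3 -> V=0 FIRE
t=5: input=4 -> V=0 FIRE
t=6: input=2 -> V=0 FIRE
t=7: input=2 -> V=0 FIRE
t=8: input=2 -> V=0 FIRE
t=9: input=1 -> V=8
t=10: input=1 -> V=13
t=11: input=1 -> V=0 FIRE
t=12: input=3 -> V=0 FIRE
t=13: input=4 -> V=0 FIRE
t=14: input=0 -> V=0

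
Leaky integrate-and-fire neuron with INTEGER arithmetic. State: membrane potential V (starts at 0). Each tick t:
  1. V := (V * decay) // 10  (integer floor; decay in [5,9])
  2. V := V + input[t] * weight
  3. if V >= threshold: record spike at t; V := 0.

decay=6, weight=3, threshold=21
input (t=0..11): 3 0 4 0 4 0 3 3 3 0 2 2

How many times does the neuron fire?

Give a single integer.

t=0: input=3 -> V=9
t=1: input=0 -> V=5
t=2: input=4 -> V=15
t=3: input=0 -> V=9
t=4: input=4 -> V=17
t=5: input=0 -> V=10
t=6: input=3 -> V=15
t=7: input=3 -> V=18
t=8: input=3 -> V=19
t=9: input=0 -> V=11
t=10: input=2 -> V=12
t=11: input=2 -> V=13

Answer: 0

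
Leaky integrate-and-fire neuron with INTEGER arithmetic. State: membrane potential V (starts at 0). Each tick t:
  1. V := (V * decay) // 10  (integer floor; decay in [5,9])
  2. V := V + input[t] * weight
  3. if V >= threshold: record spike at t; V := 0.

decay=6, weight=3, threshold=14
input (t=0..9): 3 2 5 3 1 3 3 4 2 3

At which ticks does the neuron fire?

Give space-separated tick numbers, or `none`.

t=0: input=3 -> V=9
t=1: input=2 -> V=11
t=2: input=5 -> V=0 FIRE
t=3: input=3 -> V=9
t=4: input=1 -> V=8
t=5: input=3 -> V=13
t=6: input=3 -> V=0 FIRE
t=7: input=4 -> V=12
t=8: input=2 -> V=13
t=9: input=3 -> V=0 FIRE

Answer: 2 6 9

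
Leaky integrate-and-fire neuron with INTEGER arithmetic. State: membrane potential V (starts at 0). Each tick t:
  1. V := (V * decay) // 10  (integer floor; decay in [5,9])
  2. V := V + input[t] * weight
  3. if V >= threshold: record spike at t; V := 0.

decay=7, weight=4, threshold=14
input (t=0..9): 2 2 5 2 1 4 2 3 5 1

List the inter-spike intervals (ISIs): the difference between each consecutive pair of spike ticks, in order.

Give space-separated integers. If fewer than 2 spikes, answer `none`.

t=0: input=2 -> V=8
t=1: input=2 -> V=13
t=2: input=5 -> V=0 FIRE
t=3: input=2 -> V=8
t=4: input=1 -> V=9
t=5: input=4 -> V=0 FIRE
t=6: input=2 -> V=8
t=7: input=3 -> V=0 FIRE
t=8: input=5 -> V=0 FIRE
t=9: input=1 -> V=4

Answer: 3 2 1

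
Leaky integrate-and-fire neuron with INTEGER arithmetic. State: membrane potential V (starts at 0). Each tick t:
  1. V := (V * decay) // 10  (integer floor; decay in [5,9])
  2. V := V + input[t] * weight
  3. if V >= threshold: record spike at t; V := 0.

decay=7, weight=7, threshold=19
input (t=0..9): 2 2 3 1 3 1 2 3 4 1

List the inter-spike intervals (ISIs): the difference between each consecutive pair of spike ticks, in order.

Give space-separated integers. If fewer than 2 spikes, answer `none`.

Answer: 1 2 3 1

Derivation:
t=0: input=2 -> V=14
t=1: input=2 -> V=0 FIRE
t=2: input=3 -> V=0 FIRE
t=3: input=1 -> V=7
t=4: input=3 -> V=0 FIRE
t=5: input=1 -> V=7
t=6: input=2 -> V=18
t=7: input=3 -> V=0 FIRE
t=8: input=4 -> V=0 FIRE
t=9: input=1 -> V=7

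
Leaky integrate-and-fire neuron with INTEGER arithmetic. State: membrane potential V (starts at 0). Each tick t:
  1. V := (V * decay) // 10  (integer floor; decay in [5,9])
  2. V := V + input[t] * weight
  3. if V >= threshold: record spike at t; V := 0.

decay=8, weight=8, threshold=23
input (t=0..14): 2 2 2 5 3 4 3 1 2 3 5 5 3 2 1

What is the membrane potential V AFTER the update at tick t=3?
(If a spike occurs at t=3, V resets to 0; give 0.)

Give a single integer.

Answer: 0

Derivation:
t=0: input=2 -> V=16
t=1: input=2 -> V=0 FIRE
t=2: input=2 -> V=16
t=3: input=5 -> V=0 FIRE
t=4: input=3 -> V=0 FIRE
t=5: input=4 -> V=0 FIRE
t=6: input=3 -> V=0 FIRE
t=7: input=1 -> V=8
t=8: input=2 -> V=22
t=9: input=3 -> V=0 FIRE
t=10: input=5 -> V=0 FIRE
t=11: input=5 -> V=0 FIRE
t=12: input=3 -> V=0 FIRE
t=13: input=2 -> V=16
t=14: input=1 -> V=20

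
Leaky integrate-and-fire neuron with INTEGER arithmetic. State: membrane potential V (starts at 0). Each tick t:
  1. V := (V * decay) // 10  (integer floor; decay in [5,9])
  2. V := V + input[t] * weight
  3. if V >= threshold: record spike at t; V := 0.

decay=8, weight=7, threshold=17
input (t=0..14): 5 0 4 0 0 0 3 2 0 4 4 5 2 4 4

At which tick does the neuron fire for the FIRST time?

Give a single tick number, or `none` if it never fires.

t=0: input=5 -> V=0 FIRE
t=1: input=0 -> V=0
t=2: input=4 -> V=0 FIRE
t=3: input=0 -> V=0
t=4: input=0 -> V=0
t=5: input=0 -> V=0
t=6: input=3 -> V=0 FIRE
t=7: input=2 -> V=14
t=8: input=0 -> V=11
t=9: input=4 -> V=0 FIRE
t=10: input=4 -> V=0 FIRE
t=11: input=5 -> V=0 FIRE
t=12: input=2 -> V=14
t=13: input=4 -> V=0 FIRE
t=14: input=4 -> V=0 FIRE

Answer: 0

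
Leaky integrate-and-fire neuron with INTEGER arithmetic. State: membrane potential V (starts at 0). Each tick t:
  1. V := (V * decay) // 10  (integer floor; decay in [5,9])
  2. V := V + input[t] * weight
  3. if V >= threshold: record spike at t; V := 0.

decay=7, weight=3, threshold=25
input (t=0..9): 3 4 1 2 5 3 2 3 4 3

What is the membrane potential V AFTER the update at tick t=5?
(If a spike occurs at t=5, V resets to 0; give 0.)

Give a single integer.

Answer: 9

Derivation:
t=0: input=3 -> V=9
t=1: input=4 -> V=18
t=2: input=1 -> V=15
t=3: input=2 -> V=16
t=4: input=5 -> V=0 FIRE
t=5: input=3 -> V=9
t=6: input=2 -> V=12
t=7: input=3 -> V=17
t=8: input=4 -> V=23
t=9: input=3 -> V=0 FIRE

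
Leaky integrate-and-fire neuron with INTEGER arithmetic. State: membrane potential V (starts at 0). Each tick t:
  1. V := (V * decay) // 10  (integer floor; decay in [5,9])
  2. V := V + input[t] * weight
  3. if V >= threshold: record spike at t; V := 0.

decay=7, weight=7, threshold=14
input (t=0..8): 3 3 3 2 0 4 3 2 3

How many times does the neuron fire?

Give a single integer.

t=0: input=3 -> V=0 FIRE
t=1: input=3 -> V=0 FIRE
t=2: input=3 -> V=0 FIRE
t=3: input=2 -> V=0 FIRE
t=4: input=0 -> V=0
t=5: input=4 -> V=0 FIRE
t=6: input=3 -> V=0 FIRE
t=7: input=2 -> V=0 FIRE
t=8: input=3 -> V=0 FIRE

Answer: 8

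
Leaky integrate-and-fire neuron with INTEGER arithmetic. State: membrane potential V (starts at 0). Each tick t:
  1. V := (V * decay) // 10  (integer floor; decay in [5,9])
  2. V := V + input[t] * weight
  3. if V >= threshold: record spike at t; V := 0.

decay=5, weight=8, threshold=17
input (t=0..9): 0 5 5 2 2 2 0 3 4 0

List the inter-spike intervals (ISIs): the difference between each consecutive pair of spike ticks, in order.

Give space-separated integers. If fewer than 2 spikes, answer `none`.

t=0: input=0 -> V=0
t=1: input=5 -> V=0 FIRE
t=2: input=5 -> V=0 FIRE
t=3: input=2 -> V=16
t=4: input=2 -> V=0 FIRE
t=5: input=2 -> V=16
t=6: input=0 -> V=8
t=7: input=3 -> V=0 FIRE
t=8: input=4 -> V=0 FIRE
t=9: input=0 -> V=0

Answer: 1 2 3 1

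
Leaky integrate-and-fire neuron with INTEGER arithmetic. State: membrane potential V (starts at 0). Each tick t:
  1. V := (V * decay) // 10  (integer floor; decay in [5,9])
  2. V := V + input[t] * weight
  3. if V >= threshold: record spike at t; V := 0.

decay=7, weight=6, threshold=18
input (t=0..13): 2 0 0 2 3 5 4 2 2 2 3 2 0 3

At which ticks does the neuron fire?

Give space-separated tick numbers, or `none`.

t=0: input=2 -> V=12
t=1: input=0 -> V=8
t=2: input=0 -> V=5
t=3: input=2 -> V=15
t=4: input=3 -> V=0 FIRE
t=5: input=5 -> V=0 FIRE
t=6: input=4 -> V=0 FIRE
t=7: input=2 -> V=12
t=8: input=2 -> V=0 FIRE
t=9: input=2 -> V=12
t=10: input=3 -> V=0 FIRE
t=11: input=2 -> V=12
t=12: input=0 -> V=8
t=13: input=3 -> V=0 FIRE

Answer: 4 5 6 8 10 13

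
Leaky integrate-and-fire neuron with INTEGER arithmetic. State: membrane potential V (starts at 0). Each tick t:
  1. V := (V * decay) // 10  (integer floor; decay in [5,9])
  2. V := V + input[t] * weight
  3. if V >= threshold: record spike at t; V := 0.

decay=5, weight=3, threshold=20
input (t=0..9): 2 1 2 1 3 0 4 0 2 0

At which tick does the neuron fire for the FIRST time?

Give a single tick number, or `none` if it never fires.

Answer: none

Derivation:
t=0: input=2 -> V=6
t=1: input=1 -> V=6
t=2: input=2 -> V=9
t=3: input=1 -> V=7
t=4: input=3 -> V=12
t=5: input=0 -> V=6
t=6: input=4 -> V=15
t=7: input=0 -> V=7
t=8: input=2 -> V=9
t=9: input=0 -> V=4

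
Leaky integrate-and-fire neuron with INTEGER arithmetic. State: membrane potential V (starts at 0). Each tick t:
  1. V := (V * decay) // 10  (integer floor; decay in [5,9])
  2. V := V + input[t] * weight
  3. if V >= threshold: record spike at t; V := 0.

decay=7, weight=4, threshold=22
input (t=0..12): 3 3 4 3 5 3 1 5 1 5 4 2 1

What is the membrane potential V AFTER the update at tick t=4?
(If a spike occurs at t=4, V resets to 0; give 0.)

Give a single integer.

Answer: 0

Derivation:
t=0: input=3 -> V=12
t=1: input=3 -> V=20
t=2: input=4 -> V=0 FIRE
t=3: input=3 -> V=12
t=4: input=5 -> V=0 FIRE
t=5: input=3 -> V=12
t=6: input=1 -> V=12
t=7: input=5 -> V=0 FIRE
t=8: input=1 -> V=4
t=9: input=5 -> V=0 FIRE
t=10: input=4 -> V=16
t=11: input=2 -> V=19
t=12: input=1 -> V=17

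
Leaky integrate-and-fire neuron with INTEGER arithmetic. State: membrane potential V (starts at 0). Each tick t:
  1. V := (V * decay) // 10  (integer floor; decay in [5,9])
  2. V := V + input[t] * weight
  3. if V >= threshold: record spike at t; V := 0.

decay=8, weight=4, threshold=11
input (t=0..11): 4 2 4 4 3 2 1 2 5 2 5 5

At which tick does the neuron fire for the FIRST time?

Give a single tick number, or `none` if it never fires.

Answer: 0

Derivation:
t=0: input=4 -> V=0 FIRE
t=1: input=2 -> V=8
t=2: input=4 -> V=0 FIRE
t=3: input=4 -> V=0 FIRE
t=4: input=3 -> V=0 FIRE
t=5: input=2 -> V=8
t=6: input=1 -> V=10
t=7: input=2 -> V=0 FIRE
t=8: input=5 -> V=0 FIRE
t=9: input=2 -> V=8
t=10: input=5 -> V=0 FIRE
t=11: input=5 -> V=0 FIRE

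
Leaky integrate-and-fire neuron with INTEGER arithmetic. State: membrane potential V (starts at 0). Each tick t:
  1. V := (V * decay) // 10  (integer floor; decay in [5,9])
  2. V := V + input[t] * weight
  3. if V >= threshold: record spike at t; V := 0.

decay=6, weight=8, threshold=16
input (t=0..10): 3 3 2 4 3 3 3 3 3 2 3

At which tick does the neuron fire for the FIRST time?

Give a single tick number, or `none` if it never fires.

Answer: 0

Derivation:
t=0: input=3 -> V=0 FIRE
t=1: input=3 -> V=0 FIRE
t=2: input=2 -> V=0 FIRE
t=3: input=4 -> V=0 FIRE
t=4: input=3 -> V=0 FIRE
t=5: input=3 -> V=0 FIRE
t=6: input=3 -> V=0 FIRE
t=7: input=3 -> V=0 FIRE
t=8: input=3 -> V=0 FIRE
t=9: input=2 -> V=0 FIRE
t=10: input=3 -> V=0 FIRE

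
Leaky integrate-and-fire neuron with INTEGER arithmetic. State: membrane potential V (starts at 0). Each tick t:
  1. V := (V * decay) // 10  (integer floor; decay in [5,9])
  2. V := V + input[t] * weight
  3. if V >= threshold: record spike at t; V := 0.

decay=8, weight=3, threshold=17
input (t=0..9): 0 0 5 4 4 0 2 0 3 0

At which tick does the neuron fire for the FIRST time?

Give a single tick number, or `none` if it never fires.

t=0: input=0 -> V=0
t=1: input=0 -> V=0
t=2: input=5 -> V=15
t=3: input=4 -> V=0 FIRE
t=4: input=4 -> V=12
t=5: input=0 -> V=9
t=6: input=2 -> V=13
t=7: input=0 -> V=10
t=8: input=3 -> V=0 FIRE
t=9: input=0 -> V=0

Answer: 3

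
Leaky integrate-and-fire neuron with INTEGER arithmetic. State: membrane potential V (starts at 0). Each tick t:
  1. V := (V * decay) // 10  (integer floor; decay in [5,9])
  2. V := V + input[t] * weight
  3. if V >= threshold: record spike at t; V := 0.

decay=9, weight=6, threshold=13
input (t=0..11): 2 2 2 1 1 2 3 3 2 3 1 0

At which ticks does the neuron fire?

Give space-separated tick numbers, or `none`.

t=0: input=2 -> V=12
t=1: input=2 -> V=0 FIRE
t=2: input=2 -> V=12
t=3: input=1 -> V=0 FIRE
t=4: input=1 -> V=6
t=5: input=2 -> V=0 FIRE
t=6: input=3 -> V=0 FIRE
t=7: input=3 -> V=0 FIRE
t=8: input=2 -> V=12
t=9: input=3 -> V=0 FIRE
t=10: input=1 -> V=6
t=11: input=0 -> V=5

Answer: 1 3 5 6 7 9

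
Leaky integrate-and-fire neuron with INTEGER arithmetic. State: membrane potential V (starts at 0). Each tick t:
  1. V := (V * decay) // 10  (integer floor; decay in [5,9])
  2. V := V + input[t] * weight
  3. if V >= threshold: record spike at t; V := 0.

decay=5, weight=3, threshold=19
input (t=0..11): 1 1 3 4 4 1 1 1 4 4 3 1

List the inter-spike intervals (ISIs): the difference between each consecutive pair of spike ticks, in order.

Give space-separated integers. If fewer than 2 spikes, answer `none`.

t=0: input=1 -> V=3
t=1: input=1 -> V=4
t=2: input=3 -> V=11
t=3: input=4 -> V=17
t=4: input=4 -> V=0 FIRE
t=5: input=1 -> V=3
t=6: input=1 -> V=4
t=7: input=1 -> V=5
t=8: input=4 -> V=14
t=9: input=4 -> V=0 FIRE
t=10: input=3 -> V=9
t=11: input=1 -> V=7

Answer: 5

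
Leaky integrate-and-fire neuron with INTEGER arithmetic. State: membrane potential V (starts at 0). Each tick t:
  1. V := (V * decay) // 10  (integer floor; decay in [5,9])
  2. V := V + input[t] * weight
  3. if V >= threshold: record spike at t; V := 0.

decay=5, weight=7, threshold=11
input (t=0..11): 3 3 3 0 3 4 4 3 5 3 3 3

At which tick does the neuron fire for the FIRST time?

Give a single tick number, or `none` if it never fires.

t=0: input=3 -> V=0 FIRE
t=1: input=3 -> V=0 FIRE
t=2: input=3 -> V=0 FIRE
t=3: input=0 -> V=0
t=4: input=3 -> V=0 FIRE
t=5: input=4 -> V=0 FIRE
t=6: input=4 -> V=0 FIRE
t=7: input=3 -> V=0 FIRE
t=8: input=5 -> V=0 FIRE
t=9: input=3 -> V=0 FIRE
t=10: input=3 -> V=0 FIRE
t=11: input=3 -> V=0 FIRE

Answer: 0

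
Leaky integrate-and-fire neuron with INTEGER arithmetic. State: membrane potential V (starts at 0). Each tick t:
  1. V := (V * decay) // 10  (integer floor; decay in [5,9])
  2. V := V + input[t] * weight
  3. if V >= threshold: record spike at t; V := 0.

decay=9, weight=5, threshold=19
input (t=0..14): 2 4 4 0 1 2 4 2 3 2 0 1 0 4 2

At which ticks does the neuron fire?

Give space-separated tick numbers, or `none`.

Answer: 1 2 6 8 13

Derivation:
t=0: input=2 -> V=10
t=1: input=4 -> V=0 FIRE
t=2: input=4 -> V=0 FIRE
t=3: input=0 -> V=0
t=4: input=1 -> V=5
t=5: input=2 -> V=14
t=6: input=4 -> V=0 FIRE
t=7: input=2 -> V=10
t=8: input=3 -> V=0 FIRE
t=9: input=2 -> V=10
t=10: input=0 -> V=9
t=11: input=1 -> V=13
t=12: input=0 -> V=11
t=13: input=4 -> V=0 FIRE
t=14: input=2 -> V=10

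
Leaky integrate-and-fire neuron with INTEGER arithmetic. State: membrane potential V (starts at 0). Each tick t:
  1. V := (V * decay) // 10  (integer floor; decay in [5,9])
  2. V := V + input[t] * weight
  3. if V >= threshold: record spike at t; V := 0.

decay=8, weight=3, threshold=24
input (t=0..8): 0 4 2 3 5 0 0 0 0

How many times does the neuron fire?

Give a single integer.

Answer: 1

Derivation:
t=0: input=0 -> V=0
t=1: input=4 -> V=12
t=2: input=2 -> V=15
t=3: input=3 -> V=21
t=4: input=5 -> V=0 FIRE
t=5: input=0 -> V=0
t=6: input=0 -> V=0
t=7: input=0 -> V=0
t=8: input=0 -> V=0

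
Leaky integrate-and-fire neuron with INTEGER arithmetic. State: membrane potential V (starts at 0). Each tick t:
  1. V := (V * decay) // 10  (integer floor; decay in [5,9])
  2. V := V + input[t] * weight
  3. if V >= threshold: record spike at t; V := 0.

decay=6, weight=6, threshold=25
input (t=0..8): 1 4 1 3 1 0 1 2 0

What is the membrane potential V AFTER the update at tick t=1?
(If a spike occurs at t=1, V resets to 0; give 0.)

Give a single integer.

Answer: 0

Derivation:
t=0: input=1 -> V=6
t=1: input=4 -> V=0 FIRE
t=2: input=1 -> V=6
t=3: input=3 -> V=21
t=4: input=1 -> V=18
t=5: input=0 -> V=10
t=6: input=1 -> V=12
t=7: input=2 -> V=19
t=8: input=0 -> V=11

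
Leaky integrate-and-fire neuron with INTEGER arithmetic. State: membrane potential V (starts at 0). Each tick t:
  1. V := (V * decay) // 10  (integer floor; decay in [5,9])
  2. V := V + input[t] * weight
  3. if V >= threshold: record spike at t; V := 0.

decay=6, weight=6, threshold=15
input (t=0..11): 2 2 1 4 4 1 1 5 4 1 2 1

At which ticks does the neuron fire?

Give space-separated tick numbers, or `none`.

t=0: input=2 -> V=12
t=1: input=2 -> V=0 FIRE
t=2: input=1 -> V=6
t=3: input=4 -> V=0 FIRE
t=4: input=4 -> V=0 FIRE
t=5: input=1 -> V=6
t=6: input=1 -> V=9
t=7: input=5 -> V=0 FIRE
t=8: input=4 -> V=0 FIRE
t=9: input=1 -> V=6
t=10: input=2 -> V=0 FIRE
t=11: input=1 -> V=6

Answer: 1 3 4 7 8 10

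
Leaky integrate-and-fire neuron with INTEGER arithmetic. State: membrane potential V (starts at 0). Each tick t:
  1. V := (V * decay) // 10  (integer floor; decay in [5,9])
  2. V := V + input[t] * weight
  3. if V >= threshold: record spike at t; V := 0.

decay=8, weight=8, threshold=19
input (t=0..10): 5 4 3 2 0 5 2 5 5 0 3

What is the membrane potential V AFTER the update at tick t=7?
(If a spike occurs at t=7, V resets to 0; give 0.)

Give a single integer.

t=0: input=5 -> V=0 FIRE
t=1: input=4 -> V=0 FIRE
t=2: input=3 -> V=0 FIRE
t=3: input=2 -> V=16
t=4: input=0 -> V=12
t=5: input=5 -> V=0 FIRE
t=6: input=2 -> V=16
t=7: input=5 -> V=0 FIRE
t=8: input=5 -> V=0 FIRE
t=9: input=0 -> V=0
t=10: input=3 -> V=0 FIRE

Answer: 0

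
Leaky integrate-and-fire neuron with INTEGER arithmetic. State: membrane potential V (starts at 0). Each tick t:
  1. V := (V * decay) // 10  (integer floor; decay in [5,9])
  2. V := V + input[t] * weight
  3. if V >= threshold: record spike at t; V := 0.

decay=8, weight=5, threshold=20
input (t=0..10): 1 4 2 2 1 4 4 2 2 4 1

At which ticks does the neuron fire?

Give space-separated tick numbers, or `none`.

Answer: 1 5 6 9

Derivation:
t=0: input=1 -> V=5
t=1: input=4 -> V=0 FIRE
t=2: input=2 -> V=10
t=3: input=2 -> V=18
t=4: input=1 -> V=19
t=5: input=4 -> V=0 FIRE
t=6: input=4 -> V=0 FIRE
t=7: input=2 -> V=10
t=8: input=2 -> V=18
t=9: input=4 -> V=0 FIRE
t=10: input=1 -> V=5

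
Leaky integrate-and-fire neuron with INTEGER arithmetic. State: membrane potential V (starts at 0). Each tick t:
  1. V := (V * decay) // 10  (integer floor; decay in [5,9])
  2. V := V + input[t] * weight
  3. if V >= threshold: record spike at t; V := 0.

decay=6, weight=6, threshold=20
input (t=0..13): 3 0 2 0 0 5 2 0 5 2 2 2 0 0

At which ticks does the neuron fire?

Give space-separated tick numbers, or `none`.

Answer: 5 8 11

Derivation:
t=0: input=3 -> V=18
t=1: input=0 -> V=10
t=2: input=2 -> V=18
t=3: input=0 -> V=10
t=4: input=0 -> V=6
t=5: input=5 -> V=0 FIRE
t=6: input=2 -> V=12
t=7: input=0 -> V=7
t=8: input=5 -> V=0 FIRE
t=9: input=2 -> V=12
t=10: input=2 -> V=19
t=11: input=2 -> V=0 FIRE
t=12: input=0 -> V=0
t=13: input=0 -> V=0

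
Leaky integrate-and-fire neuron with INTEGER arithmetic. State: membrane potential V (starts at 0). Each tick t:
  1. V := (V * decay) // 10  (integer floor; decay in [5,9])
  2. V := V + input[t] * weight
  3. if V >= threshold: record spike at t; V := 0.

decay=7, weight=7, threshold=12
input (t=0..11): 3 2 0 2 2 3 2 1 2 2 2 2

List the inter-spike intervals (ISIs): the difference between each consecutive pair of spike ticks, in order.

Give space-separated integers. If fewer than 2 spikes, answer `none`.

t=0: input=3 -> V=0 FIRE
t=1: input=2 -> V=0 FIRE
t=2: input=0 -> V=0
t=3: input=2 -> V=0 FIRE
t=4: input=2 -> V=0 FIRE
t=5: input=3 -> V=0 FIRE
t=6: input=2 -> V=0 FIRE
t=7: input=1 -> V=7
t=8: input=2 -> V=0 FIRE
t=9: input=2 -> V=0 FIRE
t=10: input=2 -> V=0 FIRE
t=11: input=2 -> V=0 FIRE

Answer: 1 2 1 1 1 2 1 1 1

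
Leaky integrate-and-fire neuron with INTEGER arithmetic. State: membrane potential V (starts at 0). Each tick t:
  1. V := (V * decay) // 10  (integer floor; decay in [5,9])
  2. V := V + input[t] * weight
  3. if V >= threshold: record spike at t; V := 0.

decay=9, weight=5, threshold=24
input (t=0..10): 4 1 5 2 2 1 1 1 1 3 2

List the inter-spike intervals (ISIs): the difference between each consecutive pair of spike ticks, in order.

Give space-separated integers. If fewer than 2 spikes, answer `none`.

Answer: 4 4

Derivation:
t=0: input=4 -> V=20
t=1: input=1 -> V=23
t=2: input=5 -> V=0 FIRE
t=3: input=2 -> V=10
t=4: input=2 -> V=19
t=5: input=1 -> V=22
t=6: input=1 -> V=0 FIRE
t=7: input=1 -> V=5
t=8: input=1 -> V=9
t=9: input=3 -> V=23
t=10: input=2 -> V=0 FIRE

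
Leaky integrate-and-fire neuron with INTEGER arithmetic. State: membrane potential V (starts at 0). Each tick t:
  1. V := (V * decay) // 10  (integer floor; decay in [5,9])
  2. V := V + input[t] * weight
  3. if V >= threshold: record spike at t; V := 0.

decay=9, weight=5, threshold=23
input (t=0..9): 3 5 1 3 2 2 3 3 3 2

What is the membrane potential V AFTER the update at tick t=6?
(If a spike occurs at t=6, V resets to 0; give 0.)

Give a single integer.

Answer: 0

Derivation:
t=0: input=3 -> V=15
t=1: input=5 -> V=0 FIRE
t=2: input=1 -> V=5
t=3: input=3 -> V=19
t=4: input=2 -> V=0 FIRE
t=5: input=2 -> V=10
t=6: input=3 -> V=0 FIRE
t=7: input=3 -> V=15
t=8: input=3 -> V=0 FIRE
t=9: input=2 -> V=10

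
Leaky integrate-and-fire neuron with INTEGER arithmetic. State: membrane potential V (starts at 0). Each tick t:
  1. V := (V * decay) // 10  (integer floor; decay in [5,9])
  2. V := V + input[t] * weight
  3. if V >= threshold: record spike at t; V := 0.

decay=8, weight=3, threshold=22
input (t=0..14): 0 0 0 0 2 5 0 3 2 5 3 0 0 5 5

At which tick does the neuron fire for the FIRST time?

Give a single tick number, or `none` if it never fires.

Answer: 8

Derivation:
t=0: input=0 -> V=0
t=1: input=0 -> V=0
t=2: input=0 -> V=0
t=3: input=0 -> V=0
t=4: input=2 -> V=6
t=5: input=5 -> V=19
t=6: input=0 -> V=15
t=7: input=3 -> V=21
t=8: input=2 -> V=0 FIRE
t=9: input=5 -> V=15
t=10: input=3 -> V=21
t=11: input=0 -> V=16
t=12: input=0 -> V=12
t=13: input=5 -> V=0 FIRE
t=14: input=5 -> V=15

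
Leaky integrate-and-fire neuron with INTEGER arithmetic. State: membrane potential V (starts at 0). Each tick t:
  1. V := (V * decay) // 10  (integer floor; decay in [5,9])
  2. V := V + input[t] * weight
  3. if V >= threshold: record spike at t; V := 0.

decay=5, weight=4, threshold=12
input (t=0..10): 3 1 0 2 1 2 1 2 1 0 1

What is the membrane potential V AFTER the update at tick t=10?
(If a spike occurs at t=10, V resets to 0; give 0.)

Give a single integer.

Answer: 6

Derivation:
t=0: input=3 -> V=0 FIRE
t=1: input=1 -> V=4
t=2: input=0 -> V=2
t=3: input=2 -> V=9
t=4: input=1 -> V=8
t=5: input=2 -> V=0 FIRE
t=6: input=1 -> V=4
t=7: input=2 -> V=10
t=8: input=1 -> V=9
t=9: input=0 -> V=4
t=10: input=1 -> V=6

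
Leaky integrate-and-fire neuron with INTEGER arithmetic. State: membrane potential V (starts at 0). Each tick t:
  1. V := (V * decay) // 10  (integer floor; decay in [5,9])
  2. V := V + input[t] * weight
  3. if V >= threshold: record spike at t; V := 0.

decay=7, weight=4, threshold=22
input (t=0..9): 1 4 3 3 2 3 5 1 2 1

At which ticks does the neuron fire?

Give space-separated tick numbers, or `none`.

Answer: 2 5

Derivation:
t=0: input=1 -> V=4
t=1: input=4 -> V=18
t=2: input=3 -> V=0 FIRE
t=3: input=3 -> V=12
t=4: input=2 -> V=16
t=5: input=3 -> V=0 FIRE
t=6: input=5 -> V=20
t=7: input=1 -> V=18
t=8: input=2 -> V=20
t=9: input=1 -> V=18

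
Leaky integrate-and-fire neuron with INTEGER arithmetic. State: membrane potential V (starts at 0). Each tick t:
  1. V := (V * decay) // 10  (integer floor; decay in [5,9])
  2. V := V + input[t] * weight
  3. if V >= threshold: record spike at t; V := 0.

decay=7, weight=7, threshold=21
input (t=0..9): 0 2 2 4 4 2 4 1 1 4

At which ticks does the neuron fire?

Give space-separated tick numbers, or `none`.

Answer: 2 3 4 6 9

Derivation:
t=0: input=0 -> V=0
t=1: input=2 -> V=14
t=2: input=2 -> V=0 FIRE
t=3: input=4 -> V=0 FIRE
t=4: input=4 -> V=0 FIRE
t=5: input=2 -> V=14
t=6: input=4 -> V=0 FIRE
t=7: input=1 -> V=7
t=8: input=1 -> V=11
t=9: input=4 -> V=0 FIRE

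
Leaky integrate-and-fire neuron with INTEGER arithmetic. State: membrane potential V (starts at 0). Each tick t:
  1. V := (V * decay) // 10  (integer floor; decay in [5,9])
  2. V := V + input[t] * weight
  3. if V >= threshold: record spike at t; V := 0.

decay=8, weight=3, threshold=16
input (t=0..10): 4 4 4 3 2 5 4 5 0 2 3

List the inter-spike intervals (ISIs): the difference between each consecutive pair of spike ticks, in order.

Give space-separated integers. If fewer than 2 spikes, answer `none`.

t=0: input=4 -> V=12
t=1: input=4 -> V=0 FIRE
t=2: input=4 -> V=12
t=3: input=3 -> V=0 FIRE
t=4: input=2 -> V=6
t=5: input=5 -> V=0 FIRE
t=6: input=4 -> V=12
t=7: input=5 -> V=0 FIRE
t=8: input=0 -> V=0
t=9: input=2 -> V=6
t=10: input=3 -> V=13

Answer: 2 2 2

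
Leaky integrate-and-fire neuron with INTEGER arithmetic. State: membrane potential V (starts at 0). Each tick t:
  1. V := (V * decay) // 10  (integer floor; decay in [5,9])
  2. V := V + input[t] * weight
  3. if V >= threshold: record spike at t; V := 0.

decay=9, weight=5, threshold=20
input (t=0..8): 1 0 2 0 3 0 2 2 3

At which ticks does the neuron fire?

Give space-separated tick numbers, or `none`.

t=0: input=1 -> V=5
t=1: input=0 -> V=4
t=2: input=2 -> V=13
t=3: input=0 -> V=11
t=4: input=3 -> V=0 FIRE
t=5: input=0 -> V=0
t=6: input=2 -> V=10
t=7: input=2 -> V=19
t=8: input=3 -> V=0 FIRE

Answer: 4 8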